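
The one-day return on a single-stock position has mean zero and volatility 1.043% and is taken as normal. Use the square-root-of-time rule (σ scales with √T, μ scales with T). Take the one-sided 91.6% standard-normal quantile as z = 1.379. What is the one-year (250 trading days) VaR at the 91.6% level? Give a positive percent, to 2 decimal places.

22.74%

σ_{250d} = 1.043% × √250 = 16.491%.
VaR = 1.379 × 16.491% = 22.741%.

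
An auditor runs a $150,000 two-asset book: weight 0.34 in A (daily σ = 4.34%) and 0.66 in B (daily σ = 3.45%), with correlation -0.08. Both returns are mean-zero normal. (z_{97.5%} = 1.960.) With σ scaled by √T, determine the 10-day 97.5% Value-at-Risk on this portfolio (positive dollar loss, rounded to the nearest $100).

$24,300

σ_p = √(0.34²·4.34² + 0.66²·3.45² + 2·-0.08·0.34·0.66·4.34·3.45) = 2.612%.
σ_{10d} = 2.612% × √10 = 8.260%.
VaR = 1.960 × 8.260% = 16.190%; on $150,000 that is $24,285.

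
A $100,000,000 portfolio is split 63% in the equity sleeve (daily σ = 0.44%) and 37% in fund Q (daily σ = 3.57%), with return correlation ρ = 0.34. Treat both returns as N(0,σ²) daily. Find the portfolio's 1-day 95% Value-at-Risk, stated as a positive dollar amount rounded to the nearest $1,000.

$2,367,000

σ_p² = 0.63²·0.44² + 0.37²·3.57² + 2·0.34·0.63·0.37·0.44·3.57 = 2.0706 (%²).
σ_p = √2.0706 = 1.439%.
At 95%, z = 1.645.
VaR = 1.645 × 1.439% = 2.367%; on $100,000,000 that is $2,367,000.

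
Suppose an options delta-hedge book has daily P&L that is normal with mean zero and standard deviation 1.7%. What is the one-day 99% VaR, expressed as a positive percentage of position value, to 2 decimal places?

At 99% one-sided, z = 2.326.
VaR = z·σ = 2.326 × 1.7% = 3.954%.

3.95%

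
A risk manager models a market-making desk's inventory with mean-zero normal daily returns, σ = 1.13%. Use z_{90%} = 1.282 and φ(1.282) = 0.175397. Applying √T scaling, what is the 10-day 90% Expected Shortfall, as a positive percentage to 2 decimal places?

6.27%

σ_{10d} = 1.13% × √10 = 3.573%.
ES multiplier = φ(z)/(1−α) = 0.175397/0.1 = 1.754.
ES = 3.573% × 1.754 = 6.267%.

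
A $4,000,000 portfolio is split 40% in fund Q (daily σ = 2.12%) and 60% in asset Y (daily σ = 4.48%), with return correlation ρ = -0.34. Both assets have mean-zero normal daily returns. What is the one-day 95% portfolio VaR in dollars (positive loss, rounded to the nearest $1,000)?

$166,000

σ_p² = 0.4²·2.12² + 0.6²·4.48² + 2·-0.34·0.4·0.6·2.12·4.48 = 6.3944 (%²).
σ_p = √6.3944 = 2.529%.
At 95%, z = 1.645.
VaR = 1.645 × 2.529% = 4.160%; on $4,000,000 that is $166,400.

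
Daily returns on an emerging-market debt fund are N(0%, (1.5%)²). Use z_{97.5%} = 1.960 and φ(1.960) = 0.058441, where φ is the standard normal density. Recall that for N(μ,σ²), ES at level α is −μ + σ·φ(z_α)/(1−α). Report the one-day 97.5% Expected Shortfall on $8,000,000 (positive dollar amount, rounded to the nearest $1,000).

$281,000

Tail multiplier: φ(z)/(1−α) = 0.058441 / 0.025 = 2.338.
ES = 1.5% × 2.338 = 3.507%.
On $8,000,000: 0.03507 × $8,000,000 = $280,560.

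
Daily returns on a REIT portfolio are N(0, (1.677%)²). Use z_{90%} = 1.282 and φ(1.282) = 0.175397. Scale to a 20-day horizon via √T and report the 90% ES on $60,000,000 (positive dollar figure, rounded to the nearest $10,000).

$7,890,000

σ_{20d} = 1.677% × √20 = 7.500%.
ES multiplier = φ(z)/(1−α) = 0.175397/0.1 = 1.754.
ES = 7.500% × 1.754 = 13.155%; on $60,000,000: $7,893,000.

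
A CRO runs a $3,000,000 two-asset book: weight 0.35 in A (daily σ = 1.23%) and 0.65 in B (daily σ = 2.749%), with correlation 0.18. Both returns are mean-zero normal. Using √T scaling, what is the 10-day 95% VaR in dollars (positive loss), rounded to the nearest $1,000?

σ_p = √(0.35²·1.23² + 0.65²·2.749² + 2·0.18·0.35·0.65·1.23·2.749) = 1.912%.
σ_{10d} = 1.912% × √10 = 6.046%.
z(95%) = 1.645.
VaR = 1.645 × 6.046% = 9.946%; on $3,000,000 that is $298,380.

$298,000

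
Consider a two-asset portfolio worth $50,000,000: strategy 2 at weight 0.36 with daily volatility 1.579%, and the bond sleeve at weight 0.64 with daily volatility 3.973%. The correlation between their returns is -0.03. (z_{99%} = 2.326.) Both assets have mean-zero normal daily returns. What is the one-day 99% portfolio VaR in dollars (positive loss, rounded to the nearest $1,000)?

$3,011,000

σ_p² = 0.36²·1.579² + 0.64²·3.973² + 2·-0.03·0.36·0.64·1.579·3.973 = 6.7018 (%²).
σ_p = √6.7018 = 2.589%.
VaR = 2.326 × 2.589% = 6.022%; on $50,000,000 that is $3,011,000.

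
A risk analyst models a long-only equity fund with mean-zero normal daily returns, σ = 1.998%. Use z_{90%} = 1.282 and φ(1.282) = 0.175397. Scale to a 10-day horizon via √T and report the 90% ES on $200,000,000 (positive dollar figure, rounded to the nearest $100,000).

$22,200,000

σ_{10d} = 1.998% × √10 = 6.318%.
ES multiplier = φ(z)/(1−α) = 0.175397/0.1 = 1.754.
ES = 6.318% × 1.754 = 11.082%; on $200,000,000: $22,164,000.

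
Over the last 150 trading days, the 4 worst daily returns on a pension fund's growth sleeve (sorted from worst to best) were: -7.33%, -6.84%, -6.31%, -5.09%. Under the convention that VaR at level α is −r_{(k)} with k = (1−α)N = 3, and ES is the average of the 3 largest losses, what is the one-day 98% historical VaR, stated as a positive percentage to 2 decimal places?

k = 3; the 3rd lowest return is -6.31%, so VaR = 6.31%.

6.31%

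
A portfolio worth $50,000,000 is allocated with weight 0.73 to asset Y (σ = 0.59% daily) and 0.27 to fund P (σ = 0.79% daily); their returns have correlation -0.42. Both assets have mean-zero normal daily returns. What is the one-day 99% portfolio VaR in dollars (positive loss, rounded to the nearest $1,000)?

σ_p² = 0.73²·0.59² + 0.27²·0.79² + 2·-0.42·0.73·0.27·0.59·0.79 = 0.1538 (%²).
σ_p = √0.1538 = 0.392%.
At 99%, z = 2.326.
VaR = 2.326 × 0.392% = 0.912%; on $50,000,000 that is $456,000.

$456,000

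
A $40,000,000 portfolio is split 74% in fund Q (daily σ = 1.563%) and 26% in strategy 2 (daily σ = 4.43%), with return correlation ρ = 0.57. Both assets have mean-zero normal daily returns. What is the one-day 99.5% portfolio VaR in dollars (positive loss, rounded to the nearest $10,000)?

σ_p² = 0.74²·1.563² + 0.26²·4.43² + 2·0.57·0.74·0.26·1.563·4.43 = 4.1831 (%²).
σ_p = √4.1831 = 2.045%.
At 99.5%, z = 2.576.
VaR = 2.576 × 2.045% = 5.268%; on $40,000,000 that is $2,107,200.

$2,110,000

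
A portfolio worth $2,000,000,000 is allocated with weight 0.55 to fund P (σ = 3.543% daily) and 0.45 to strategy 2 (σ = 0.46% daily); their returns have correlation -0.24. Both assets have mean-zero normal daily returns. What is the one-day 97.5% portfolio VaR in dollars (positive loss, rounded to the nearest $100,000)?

$74,900,000

σ_p² = 0.55²·3.543² + 0.45²·0.46² + 2·-0.24·0.55·0.45·3.543·0.46 = 3.6465 (%²).
σ_p = √3.6465 = 1.910%.
At 97.5%, z = 1.960.
VaR = 1.960 × 1.910% = 3.744%; on $2,000,000,000 that is $74,880,000.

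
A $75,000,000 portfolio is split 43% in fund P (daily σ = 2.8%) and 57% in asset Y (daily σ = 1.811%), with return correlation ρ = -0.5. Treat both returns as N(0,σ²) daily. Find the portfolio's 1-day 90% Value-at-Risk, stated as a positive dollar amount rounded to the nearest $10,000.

$1,080,000

σ_p² = 0.43²·2.8² + 0.57²·1.811² + 2·-0.5·0.43·0.57·2.8·1.811 = 1.2723 (%²).
σ_p = √1.2723 = 1.128%.
At 90%, z = 1.282.
VaR = 1.282 × 1.128% = 1.446%; on $75,000,000 that is $1,084,500.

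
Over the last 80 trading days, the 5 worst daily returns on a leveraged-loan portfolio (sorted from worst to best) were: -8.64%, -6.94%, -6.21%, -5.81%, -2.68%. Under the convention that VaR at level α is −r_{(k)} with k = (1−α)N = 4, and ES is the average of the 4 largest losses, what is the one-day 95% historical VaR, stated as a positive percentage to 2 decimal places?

5.81%

k = 4; the 4th lowest return is -5.81%, so VaR = 5.81%.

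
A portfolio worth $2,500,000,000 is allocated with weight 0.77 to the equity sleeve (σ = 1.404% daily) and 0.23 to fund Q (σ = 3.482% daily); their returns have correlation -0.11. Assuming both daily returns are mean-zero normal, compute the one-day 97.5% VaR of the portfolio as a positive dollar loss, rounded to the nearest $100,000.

$62,400,000

σ_p² = 0.77²·1.404² + 0.23²·3.482² + 2·-0.11·0.77·0.23·1.404·3.482 = 1.6196 (%²).
σ_p = √1.6196 = 1.273%.
At 97.5%, z = 1.960.
VaR = 1.960 × 1.273% = 2.495%; on $2,500,000,000 that is $62,375,000.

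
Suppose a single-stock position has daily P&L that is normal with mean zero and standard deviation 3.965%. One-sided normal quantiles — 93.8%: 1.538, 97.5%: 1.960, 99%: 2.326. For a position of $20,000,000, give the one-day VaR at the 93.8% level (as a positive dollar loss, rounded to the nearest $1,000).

VaR = z·σ = 1.538 × 3.965% = 6.098%.
On $20,000,000: 0.06098 × $20,000,000 = $1,219,600.

$1,220,000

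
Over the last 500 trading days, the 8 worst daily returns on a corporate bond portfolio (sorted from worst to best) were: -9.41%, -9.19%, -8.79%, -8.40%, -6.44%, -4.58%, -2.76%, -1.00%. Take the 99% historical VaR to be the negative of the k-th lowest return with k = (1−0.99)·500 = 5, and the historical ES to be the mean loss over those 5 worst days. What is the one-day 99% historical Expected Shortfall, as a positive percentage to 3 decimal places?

8.446%

The 5 worst returns sum to -42.23%.
ES = −(-42.23%) / 5 = 8.446%.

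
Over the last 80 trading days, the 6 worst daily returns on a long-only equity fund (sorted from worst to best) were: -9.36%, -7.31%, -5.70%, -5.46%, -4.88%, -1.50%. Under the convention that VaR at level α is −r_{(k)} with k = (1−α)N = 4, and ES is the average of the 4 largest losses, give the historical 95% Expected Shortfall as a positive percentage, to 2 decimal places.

6.96%

The 4 worst returns sum to -27.83%.
ES = −(-27.83%) / 4 = 6.9575% ≈ 6.96%.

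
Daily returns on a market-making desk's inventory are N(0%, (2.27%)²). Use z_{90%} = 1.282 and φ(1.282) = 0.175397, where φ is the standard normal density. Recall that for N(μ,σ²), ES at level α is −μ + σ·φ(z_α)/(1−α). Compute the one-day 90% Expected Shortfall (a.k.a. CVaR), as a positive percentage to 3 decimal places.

Tail multiplier: φ(z)/(1−α) = 0.175397 / 0.1 = 1.754.
ES = 2.27% × 1.754 = 3.982%.

3.982%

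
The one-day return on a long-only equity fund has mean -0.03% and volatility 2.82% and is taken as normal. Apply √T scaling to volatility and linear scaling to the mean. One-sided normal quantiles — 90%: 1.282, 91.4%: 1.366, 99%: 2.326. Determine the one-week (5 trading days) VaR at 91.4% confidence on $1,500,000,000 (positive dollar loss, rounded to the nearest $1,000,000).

σ_{5d} = 2.82% × √5 = 6.306%; μ_{5d} = 5 × -0.03% = -0.150%.
VaR = −(-0.150%) + 1.366 × 6.306% = 8.764%.
On $1,500,000,000: 0.08764 × $1,500,000,000 = $131,460,000.

$131,000,000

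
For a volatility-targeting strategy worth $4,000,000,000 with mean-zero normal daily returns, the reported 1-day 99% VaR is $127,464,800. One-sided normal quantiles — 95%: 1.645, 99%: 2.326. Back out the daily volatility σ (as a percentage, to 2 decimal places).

1.37%

VaR as a fraction: $127,464,800 / $4,000,000,000 = 3.187%.
σ = VaR / z = 3.187% / 2.326 = 1.370%.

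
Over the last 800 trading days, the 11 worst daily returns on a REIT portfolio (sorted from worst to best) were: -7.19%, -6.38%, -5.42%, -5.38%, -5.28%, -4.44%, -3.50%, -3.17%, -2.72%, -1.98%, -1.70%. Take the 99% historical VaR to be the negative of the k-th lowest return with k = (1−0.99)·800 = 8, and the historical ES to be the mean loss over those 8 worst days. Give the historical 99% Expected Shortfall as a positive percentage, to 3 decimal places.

The 8 worst returns sum to -40.76%.
ES = −(-40.76%) / 8 = 5.095%.

5.095%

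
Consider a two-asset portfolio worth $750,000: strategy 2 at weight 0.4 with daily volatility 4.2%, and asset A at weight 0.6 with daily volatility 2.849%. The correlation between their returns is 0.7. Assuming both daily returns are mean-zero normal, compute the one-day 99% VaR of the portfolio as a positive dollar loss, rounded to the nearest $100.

$54,500

σ_p² = 0.4²·4.2² + 0.6²·2.849² + 2·0.7·0.4·0.6·4.2·2.849 = 9.7650 (%²).
σ_p = √9.7650 = 3.125%.
At 99%, z = 2.326.
VaR = 2.326 × 3.125% = 7.269%; on $750,000 that is $54,518.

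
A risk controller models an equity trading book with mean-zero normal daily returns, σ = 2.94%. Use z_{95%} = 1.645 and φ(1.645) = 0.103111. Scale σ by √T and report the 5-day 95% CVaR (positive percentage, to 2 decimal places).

σ_{5d} = 2.94% × √5 = 6.574%.
ES multiplier = φ(z)/(1−α) = 0.103111/0.05 = 2.062.
ES = 6.574% × 2.062 = 13.556%.

13.56%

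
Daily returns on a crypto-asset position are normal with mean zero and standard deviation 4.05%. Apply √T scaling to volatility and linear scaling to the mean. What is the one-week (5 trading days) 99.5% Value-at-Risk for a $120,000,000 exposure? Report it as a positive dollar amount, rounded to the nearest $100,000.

At 99.5%, z = 2.576.
σ_{5d} = 4.05% × √5 = 9.056%.
VaR = 2.576 × 9.056% = 23.328%.
On $120,000,000: 0.23328 × $120,000,000 = $27,993,600.

$28,000,000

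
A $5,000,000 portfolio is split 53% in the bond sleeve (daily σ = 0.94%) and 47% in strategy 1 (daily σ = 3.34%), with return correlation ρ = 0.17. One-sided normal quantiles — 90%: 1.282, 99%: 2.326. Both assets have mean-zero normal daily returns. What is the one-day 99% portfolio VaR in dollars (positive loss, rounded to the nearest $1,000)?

$201,000

σ_p² = 0.53²·0.94² + 0.47²·3.34² + 2·0.17·0.53·0.47·0.94·3.34 = 2.9784 (%²).
σ_p = √2.9784 = 1.726%.
VaR = 2.326 × 1.726% = 4.015%; on $5,000,000 that is $200,750.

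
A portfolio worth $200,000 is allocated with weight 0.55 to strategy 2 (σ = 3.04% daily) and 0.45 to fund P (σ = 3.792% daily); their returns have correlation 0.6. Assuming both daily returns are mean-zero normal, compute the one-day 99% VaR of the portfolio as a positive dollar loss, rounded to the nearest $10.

$14,060

σ_p² = 0.55²·3.04² + 0.45²·3.792² + 2·0.6·0.55·0.45·3.04·3.792 = 9.1311 (%²).
σ_p = √9.1311 = 3.022%.
At 99%, z = 2.326.
VaR = 2.326 × 3.022% = 7.029%; on $200,000 that is $14,058.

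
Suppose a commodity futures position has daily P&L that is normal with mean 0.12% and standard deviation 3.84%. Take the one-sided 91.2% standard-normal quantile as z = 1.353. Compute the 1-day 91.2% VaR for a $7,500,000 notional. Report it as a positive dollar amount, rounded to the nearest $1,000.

VaR = −μ + z·σ = −(0.12%) + 1.353 × 3.84% = 5.076%.
On $7,500,000: 0.05076 × $7,500,000 = $380,700.

$381,000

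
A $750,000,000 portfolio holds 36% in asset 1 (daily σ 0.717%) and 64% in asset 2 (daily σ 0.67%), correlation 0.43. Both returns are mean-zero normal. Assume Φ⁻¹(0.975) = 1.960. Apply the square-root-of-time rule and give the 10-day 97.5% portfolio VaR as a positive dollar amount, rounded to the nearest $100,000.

$27,300,000

σ_p = √(0.36²·0.717² + 0.64²·0.67² + 2·0.43·0.36·0.64·0.717·0.67) = 0.588%.
σ_{10d} = 0.588% × √10 = 1.859%.
VaR = 1.960 × 1.859% = 3.644%; on $750,000,000 that is $27,330,000.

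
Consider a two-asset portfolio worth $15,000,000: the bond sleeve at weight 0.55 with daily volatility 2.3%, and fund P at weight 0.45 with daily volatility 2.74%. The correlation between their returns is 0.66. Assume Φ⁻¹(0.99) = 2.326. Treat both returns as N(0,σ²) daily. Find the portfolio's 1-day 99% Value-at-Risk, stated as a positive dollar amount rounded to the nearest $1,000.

$794,000

σ_p² = 0.55²·2.3² + 0.45²·2.74² + 2·0.66·0.55·0.45·2.3·2.74 = 5.1794 (%²).
σ_p = √5.1794 = 2.276%.
VaR = 2.326 × 2.276% = 5.294%; on $15,000,000 that is $794,100.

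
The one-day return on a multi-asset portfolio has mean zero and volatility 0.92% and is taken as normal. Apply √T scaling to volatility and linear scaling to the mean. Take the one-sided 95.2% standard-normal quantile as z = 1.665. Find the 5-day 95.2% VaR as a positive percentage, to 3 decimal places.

σ_{5d} = 0.92% × √5 = 2.057%.
VaR = 1.665 × 2.057% = 3.425%.

3.425%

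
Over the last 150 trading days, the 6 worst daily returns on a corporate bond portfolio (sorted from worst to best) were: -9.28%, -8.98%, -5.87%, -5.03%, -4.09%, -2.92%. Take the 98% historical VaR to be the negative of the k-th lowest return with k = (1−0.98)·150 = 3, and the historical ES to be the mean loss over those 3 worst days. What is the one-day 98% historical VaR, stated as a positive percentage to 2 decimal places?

5.87%

k = 3; the 3rd lowest return is -5.87%, so VaR = 5.87%.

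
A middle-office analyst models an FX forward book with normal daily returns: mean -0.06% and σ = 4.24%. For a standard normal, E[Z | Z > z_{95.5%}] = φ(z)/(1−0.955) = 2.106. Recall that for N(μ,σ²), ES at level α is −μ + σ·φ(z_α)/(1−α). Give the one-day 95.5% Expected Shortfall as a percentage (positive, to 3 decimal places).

ES = −(-0.06%) + 4.24% × 2.106 = 8.989%.

8.989%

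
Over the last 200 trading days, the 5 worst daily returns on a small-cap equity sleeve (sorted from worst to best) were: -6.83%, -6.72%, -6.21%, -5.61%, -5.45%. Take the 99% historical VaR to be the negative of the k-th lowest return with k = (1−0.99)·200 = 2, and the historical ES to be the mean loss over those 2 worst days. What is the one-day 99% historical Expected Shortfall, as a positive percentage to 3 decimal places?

6.775%

The 2 worst returns sum to -13.55%.
ES = −(-13.55%) / 2 = 6.775%.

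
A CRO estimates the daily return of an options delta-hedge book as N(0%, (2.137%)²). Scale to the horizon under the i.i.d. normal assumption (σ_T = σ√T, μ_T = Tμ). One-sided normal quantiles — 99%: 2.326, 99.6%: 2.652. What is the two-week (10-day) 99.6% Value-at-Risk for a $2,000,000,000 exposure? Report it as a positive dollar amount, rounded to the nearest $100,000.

$358,400,000

σ_{10d} = 2.137% × √10 = 6.758%.
VaR = 2.652 × 6.758% = 17.922%.
On $2,000,000,000: 0.17922 × $2,000,000,000 = $358,440,000.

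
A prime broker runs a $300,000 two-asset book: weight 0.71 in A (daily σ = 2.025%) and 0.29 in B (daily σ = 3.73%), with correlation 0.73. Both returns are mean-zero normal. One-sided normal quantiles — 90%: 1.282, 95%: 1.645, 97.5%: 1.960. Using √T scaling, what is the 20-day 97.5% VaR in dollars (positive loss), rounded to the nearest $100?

σ_p = √(0.71²·2.025² + 0.29²·3.73² + 2·0.73·0.71·0.29·2.025·3.73) = 2.347%.
σ_{20d} = 2.347% × √20 = 10.496%.
VaR = 1.960 × 10.496% = 20.572%; on $300,000 that is $61,716.

$61,700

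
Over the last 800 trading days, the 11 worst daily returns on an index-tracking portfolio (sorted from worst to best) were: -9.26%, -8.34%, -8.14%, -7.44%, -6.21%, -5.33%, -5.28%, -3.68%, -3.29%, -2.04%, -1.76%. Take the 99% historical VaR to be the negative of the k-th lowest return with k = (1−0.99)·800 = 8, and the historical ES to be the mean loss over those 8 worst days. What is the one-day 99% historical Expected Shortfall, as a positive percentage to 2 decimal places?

The 8 worst returns sum to -53.68%.
ES = −(-53.68%) / 8 = 6.71%.

6.71%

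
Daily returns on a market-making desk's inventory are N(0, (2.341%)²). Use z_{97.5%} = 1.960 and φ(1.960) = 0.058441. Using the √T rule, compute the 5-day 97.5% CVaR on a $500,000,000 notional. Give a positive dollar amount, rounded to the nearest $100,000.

σ_{5d} = 2.341% × √5 = 5.235%.
ES multiplier = φ(z)/(1−α) = 0.058441/0.025 = 2.338.
ES = 5.235% × 2.338 = 12.239%; on $500,000,000: $61,195,000.

$61,200,000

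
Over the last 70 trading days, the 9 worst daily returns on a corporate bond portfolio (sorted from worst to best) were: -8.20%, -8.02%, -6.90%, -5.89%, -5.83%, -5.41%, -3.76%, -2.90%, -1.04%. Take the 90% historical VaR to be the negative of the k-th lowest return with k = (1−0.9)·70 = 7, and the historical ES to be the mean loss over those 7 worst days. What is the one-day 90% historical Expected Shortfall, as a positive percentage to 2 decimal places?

6.29%

The 7 worst returns sum to -44.01%.
ES = −(-44.01%) / 7 = 6.2871…% ≈ 6.29%.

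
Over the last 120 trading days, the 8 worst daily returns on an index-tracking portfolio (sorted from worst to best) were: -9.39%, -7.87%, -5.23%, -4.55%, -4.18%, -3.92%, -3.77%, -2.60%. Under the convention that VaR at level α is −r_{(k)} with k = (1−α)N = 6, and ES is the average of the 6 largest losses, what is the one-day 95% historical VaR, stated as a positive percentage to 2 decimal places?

3.92%

k = 6; the 6th lowest return is -3.92%, so VaR = 3.92%.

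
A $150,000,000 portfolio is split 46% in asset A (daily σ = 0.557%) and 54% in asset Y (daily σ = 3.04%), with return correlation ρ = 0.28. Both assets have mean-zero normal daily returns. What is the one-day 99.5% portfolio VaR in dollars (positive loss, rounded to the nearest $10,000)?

σ_p² = 0.46²·0.557² + 0.54²·3.04² + 2·0.28·0.46·0.54·0.557·3.04 = 2.9960 (%²).
σ_p = √2.9960 = 1.731%.
At 99.5%, z = 2.576.
VaR = 2.576 × 1.731% = 4.459%; on $150,000,000 that is $6,688,500.

$6,690,000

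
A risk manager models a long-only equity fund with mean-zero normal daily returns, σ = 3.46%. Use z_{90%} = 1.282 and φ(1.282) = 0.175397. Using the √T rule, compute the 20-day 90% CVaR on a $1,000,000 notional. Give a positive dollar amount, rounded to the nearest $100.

$271,400

σ_{20d} = 3.46% × √20 = 15.474%.
ES multiplier = φ(z)/(1−α) = 0.175397/0.1 = 1.754.
ES = 15.474% × 1.754 = 27.141%; on $1,000,000: $271,410.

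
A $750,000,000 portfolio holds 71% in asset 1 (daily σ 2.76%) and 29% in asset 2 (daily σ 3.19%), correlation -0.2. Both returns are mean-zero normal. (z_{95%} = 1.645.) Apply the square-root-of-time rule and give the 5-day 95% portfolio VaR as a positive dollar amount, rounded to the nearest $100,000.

$55,000,000

σ_p = √(0.71²·2.76² + 0.29²·3.19² + 2·-0.2·0.71·0.29·2.76·3.19) = 1.993%.
σ_{5d} = 1.993% × √5 = 4.456%.
VaR = 1.645 × 4.456% = 7.330%; on $750,000,000 that is $54,975,000.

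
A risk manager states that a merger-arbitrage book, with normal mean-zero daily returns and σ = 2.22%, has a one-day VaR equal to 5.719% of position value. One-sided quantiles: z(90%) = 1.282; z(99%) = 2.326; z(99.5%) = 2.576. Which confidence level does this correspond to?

99.5%

Implied z = VaR/σ = 5.719 / 2.22 = 2.576.
This matches z(99.5%) = 2.576.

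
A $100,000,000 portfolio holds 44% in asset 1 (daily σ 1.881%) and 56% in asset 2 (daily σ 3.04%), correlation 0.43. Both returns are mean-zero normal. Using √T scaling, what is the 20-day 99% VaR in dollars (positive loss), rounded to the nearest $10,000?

$22,780,000

σ_p = √(0.44²·1.881² + 0.56²·3.04² + 2·0.43·0.44·0.56·1.881·3.04) = 2.190%.
σ_{20d} = 2.190% × √20 = 9.794%.
z(99%) = 2.326.
VaR = 2.326 × 9.794% = 22.781%; on $100,000,000 that is $22,781,000.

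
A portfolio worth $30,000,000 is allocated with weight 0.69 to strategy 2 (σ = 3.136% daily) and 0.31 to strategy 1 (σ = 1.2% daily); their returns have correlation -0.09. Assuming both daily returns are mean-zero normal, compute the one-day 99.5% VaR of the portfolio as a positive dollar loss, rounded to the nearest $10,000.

$1,670,000

σ_p² = 0.69²·3.136² + 0.31²·1.2² + 2·-0.09·0.69·0.31·3.136·1.2 = 4.6757 (%²).
σ_p = √4.6757 = 2.162%.
At 99.5%, z = 2.576.
VaR = 2.576 × 2.162% = 5.569%; on $30,000,000 that is $1,670,700.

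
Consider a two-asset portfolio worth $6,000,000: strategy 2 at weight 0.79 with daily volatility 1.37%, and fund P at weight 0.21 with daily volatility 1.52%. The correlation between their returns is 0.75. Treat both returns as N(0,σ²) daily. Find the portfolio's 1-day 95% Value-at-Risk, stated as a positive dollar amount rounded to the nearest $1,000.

$132,000

σ_p² = 0.79²·1.37² + 0.21²·1.52² + 2·0.75·0.79·0.21·1.37·1.52 = 1.7915 (%²).
σ_p = √1.7915 = 1.338%.
At 95%, z = 1.645.
VaR = 1.645 × 1.338% = 2.201%; on $6,000,000 that is $132,060.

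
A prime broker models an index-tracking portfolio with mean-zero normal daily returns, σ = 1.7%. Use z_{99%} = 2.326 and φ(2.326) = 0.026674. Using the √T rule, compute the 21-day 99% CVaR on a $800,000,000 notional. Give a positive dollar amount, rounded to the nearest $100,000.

σ_{21d} = 1.7% × √21 = 7.790%.
ES multiplier = φ(z)/(1−α) = 0.026674/0.01 = 2.667.
ES = 7.790% × 2.667 = 20.776%; on $800,000,000: $166,208,000.

$166,200,000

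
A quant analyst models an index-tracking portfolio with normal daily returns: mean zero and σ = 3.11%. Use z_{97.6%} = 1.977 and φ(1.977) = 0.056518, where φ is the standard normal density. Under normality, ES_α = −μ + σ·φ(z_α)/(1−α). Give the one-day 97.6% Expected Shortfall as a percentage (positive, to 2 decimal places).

Tail multiplier: φ(z)/(1−α) = 0.056518 / 0.024 = 2.355.
ES = 3.11% × 2.355 = 7.324%.

7.32%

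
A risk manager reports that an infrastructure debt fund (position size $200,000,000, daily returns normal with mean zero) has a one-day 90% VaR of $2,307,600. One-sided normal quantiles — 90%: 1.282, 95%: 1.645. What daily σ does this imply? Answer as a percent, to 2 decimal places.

0.90%

VaR as a fraction: $2,307,600 / $200,000,000 = 1.154%.
σ = VaR / z = 1.154% / 1.282 = 0.900%.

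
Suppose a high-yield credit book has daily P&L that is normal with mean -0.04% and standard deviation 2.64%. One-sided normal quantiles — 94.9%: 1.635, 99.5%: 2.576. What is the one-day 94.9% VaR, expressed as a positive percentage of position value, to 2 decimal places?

VaR = −μ + z·σ = −(-0.04%) + 1.635 × 2.64% = 4.356%.

4.36%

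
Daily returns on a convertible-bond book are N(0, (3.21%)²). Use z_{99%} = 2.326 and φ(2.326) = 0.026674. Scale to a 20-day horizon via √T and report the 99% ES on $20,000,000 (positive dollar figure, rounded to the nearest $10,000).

$7,660,000

σ_{20d} = 3.21% × √20 = 14.356%.
ES multiplier = φ(z)/(1−α) = 0.026674/0.01 = 2.667.
ES = 14.356% × 2.667 = 38.287%; on $20,000,000: $7,657,400.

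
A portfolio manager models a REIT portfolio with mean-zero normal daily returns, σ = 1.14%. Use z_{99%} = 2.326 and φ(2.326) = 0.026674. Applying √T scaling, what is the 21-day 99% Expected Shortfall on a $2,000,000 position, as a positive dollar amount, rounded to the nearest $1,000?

σ_{21d} = 1.14% × √21 = 5.224%.
ES multiplier = φ(z)/(1−α) = 0.026674/0.01 = 2.667.
ES = 5.224% × 2.667 = 13.932%; on $2,000,000: $278,640.

$279,000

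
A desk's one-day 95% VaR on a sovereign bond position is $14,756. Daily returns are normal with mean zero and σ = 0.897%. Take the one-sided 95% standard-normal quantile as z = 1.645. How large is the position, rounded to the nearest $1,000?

VaR as a fraction of value: z·σ = 1.645 × 0.897% = 1.47557%.
Position = $14,756 / 0.0147557 = $1,000,024.

$1,000,000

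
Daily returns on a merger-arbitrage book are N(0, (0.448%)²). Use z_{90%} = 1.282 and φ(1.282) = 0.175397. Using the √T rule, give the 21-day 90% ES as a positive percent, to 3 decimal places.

3.601%

σ_{21d} = 0.448% × √21 = 2.053%.
ES multiplier = φ(z)/(1−α) = 0.175397/0.1 = 1.754.
ES = 2.053% × 1.754 = 3.601%.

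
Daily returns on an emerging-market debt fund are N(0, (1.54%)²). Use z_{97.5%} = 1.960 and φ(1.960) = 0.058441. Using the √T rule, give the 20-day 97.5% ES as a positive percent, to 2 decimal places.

σ_{20d} = 1.54% × √20 = 6.887%.
ES multiplier = φ(z)/(1−α) = 0.058441/0.025 = 2.338.
ES = 6.887% × 2.338 = 16.102%.

16.10%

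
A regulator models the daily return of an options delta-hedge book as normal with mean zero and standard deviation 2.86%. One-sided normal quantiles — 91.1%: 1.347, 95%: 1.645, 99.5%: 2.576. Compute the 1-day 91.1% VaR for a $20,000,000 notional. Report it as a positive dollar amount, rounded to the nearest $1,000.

$770,000

VaR = z·σ = 1.347 × 2.86% = 3.852%.
On $20,000,000: 0.03852 × $20,000,000 = $770,400.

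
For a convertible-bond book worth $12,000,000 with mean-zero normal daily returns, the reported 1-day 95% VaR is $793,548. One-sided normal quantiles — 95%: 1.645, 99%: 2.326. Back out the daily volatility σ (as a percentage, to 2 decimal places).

VaR as a fraction: $793,548 / $12,000,000 = 6.613%.
σ = VaR / z = 6.613% / 1.645 = 4.020%.

4.02%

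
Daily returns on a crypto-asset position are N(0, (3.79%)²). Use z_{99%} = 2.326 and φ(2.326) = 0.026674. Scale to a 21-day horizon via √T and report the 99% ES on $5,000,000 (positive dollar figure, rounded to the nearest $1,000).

$2,316,000

σ_{21d} = 3.79% × √21 = 17.368%.
ES multiplier = φ(z)/(1−α) = 0.026674/0.01 = 2.667.
ES = 17.368% × 2.667 = 46.320%; on $5,000,000: $2,316,000.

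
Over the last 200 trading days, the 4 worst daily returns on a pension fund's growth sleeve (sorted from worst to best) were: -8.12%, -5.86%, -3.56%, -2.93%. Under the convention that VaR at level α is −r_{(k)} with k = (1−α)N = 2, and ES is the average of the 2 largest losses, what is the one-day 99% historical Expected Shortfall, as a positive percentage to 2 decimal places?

The 2 worst returns sum to -13.98%.
ES = −(-13.98%) / 2 = 6.99%.

6.99%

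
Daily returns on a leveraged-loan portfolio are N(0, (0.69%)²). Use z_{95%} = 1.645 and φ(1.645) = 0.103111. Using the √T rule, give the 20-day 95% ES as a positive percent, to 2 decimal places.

6.36%

σ_{20d} = 0.69% × √20 = 3.086%.
ES multiplier = φ(z)/(1−α) = 0.103111/0.05 = 2.062.
ES = 3.086% × 2.062 = 6.363%.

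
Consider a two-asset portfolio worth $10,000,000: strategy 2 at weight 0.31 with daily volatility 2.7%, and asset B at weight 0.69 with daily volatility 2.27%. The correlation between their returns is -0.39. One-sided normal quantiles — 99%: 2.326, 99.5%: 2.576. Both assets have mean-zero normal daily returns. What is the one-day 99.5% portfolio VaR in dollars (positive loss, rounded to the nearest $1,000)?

σ_p² = 0.31²·2.7² + 0.69²·2.27² + 2·-0.39·0.31·0.69·2.7·2.27 = 2.1313 (%²).
σ_p = √2.1313 = 1.460%.
VaR = 2.576 × 1.460% = 3.761%; on $10,000,000 that is $376,100.

$376,000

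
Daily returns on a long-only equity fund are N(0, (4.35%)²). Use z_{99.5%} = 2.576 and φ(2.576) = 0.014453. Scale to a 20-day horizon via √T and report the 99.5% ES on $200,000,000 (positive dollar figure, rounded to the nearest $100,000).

$112,500,000

σ_{20d} = 4.35% × √20 = 19.454%.
ES multiplier = φ(z)/(1−α) = 0.014453/0.005 = 2.891.
ES = 19.454% × 2.891 = 56.242%; on $200,000,000: $112,484,000.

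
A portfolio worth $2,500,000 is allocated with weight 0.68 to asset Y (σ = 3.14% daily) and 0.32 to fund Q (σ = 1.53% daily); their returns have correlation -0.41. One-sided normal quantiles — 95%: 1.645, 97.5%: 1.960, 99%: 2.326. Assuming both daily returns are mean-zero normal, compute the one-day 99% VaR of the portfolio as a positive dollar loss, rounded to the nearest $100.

$115,400

σ_p² = 0.68²·3.14² + 0.32²·1.53² + 2·-0.41·0.68·0.32·3.14·1.53 = 3.9416 (%²).
σ_p = √3.9416 = 1.985%.
VaR = 2.326 × 1.985% = 4.617%; on $2,500,000 that is $115,425.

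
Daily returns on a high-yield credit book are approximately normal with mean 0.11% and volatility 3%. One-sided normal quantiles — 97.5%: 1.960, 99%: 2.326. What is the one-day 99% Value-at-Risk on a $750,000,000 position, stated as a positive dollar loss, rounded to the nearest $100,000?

$51,500,000

VaR = −μ + z·σ = −(0.11%) + 2.326 × 3% = 6.868%.
On $750,000,000: 0.06868 × $750,000,000 = $51,510,000.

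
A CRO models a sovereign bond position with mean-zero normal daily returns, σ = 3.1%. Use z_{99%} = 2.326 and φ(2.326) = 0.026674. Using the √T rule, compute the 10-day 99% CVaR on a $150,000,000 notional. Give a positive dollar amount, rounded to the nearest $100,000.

$39,200,000

σ_{10d} = 3.1% × √10 = 9.803%.
ES multiplier = φ(z)/(1−α) = 0.026674/0.01 = 2.667.
ES = 9.803% × 2.667 = 26.145%; on $150,000,000: $39,217,500.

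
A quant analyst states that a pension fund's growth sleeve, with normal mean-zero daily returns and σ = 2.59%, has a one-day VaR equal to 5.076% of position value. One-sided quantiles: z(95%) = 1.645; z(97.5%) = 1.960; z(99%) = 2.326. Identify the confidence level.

97.5%

Implied z = VaR/σ = 5.076 / 2.59 = 1.960.
This matches z(97.5%) = 1.960.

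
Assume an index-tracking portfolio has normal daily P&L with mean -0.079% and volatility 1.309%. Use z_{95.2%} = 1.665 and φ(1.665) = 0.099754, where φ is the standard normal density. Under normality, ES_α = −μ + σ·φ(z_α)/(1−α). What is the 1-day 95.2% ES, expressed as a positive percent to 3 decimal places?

2.799%

Tail multiplier: φ(z)/(1−α) = 0.099754 / 0.048 = 2.078.
ES = −(-0.079%) + 1.309% × 2.078 = 2.799%.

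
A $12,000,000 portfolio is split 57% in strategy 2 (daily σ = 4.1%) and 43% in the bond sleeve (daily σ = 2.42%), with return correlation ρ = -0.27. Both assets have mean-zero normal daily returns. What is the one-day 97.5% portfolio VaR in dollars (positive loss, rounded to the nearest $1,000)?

σ_p² = 0.57²·4.1² + 0.43²·2.42² + 2·-0.27·0.57·0.43·4.1·2.42 = 5.2312 (%²).
σ_p = √5.2312 = 2.287%.
At 97.5%, z = 1.960.
VaR = 1.960 × 2.287% = 4.483%; on $12,000,000 that is $537,960.

$538,000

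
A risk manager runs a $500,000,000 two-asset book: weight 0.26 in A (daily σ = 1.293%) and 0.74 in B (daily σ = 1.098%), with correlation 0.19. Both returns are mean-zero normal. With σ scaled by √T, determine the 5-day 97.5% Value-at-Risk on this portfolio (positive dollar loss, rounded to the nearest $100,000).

$20,500,000

σ_p = √(0.26²·1.293² + 0.74²·1.098² + 2·0.19·0.26·0.74·1.293·1.098) = 0.936%.
σ_{5d} = 0.936% × √5 = 2.093%.
z(97.5%) = 1.960.
VaR = 1.960 × 2.093% = 4.102%; on $500,000,000 that is $20,510,000.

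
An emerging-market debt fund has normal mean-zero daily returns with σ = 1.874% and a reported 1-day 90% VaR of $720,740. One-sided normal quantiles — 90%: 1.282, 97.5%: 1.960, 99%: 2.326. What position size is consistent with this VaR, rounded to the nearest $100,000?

VaR as a fraction of value: z·σ = 1.282 × 1.874% = 2.40247%.
Position = $720,740 / 0.0240247 = $29,999,983.

$30,000,000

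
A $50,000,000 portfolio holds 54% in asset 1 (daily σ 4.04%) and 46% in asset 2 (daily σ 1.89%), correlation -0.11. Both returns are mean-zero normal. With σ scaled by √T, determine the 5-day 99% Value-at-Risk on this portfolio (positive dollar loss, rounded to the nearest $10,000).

σ_p = √(0.54²·4.04² + 0.46²·1.89² + 2·-0.11·0.54·0.46·4.04·1.89) = 2.258%.
σ_{5d} = 2.258% × √5 = 5.049%.
z(99%) = 2.326.
VaR = 2.326 × 5.049% = 11.744%; on $50,000,000 that is $5,872,000.

$5,870,000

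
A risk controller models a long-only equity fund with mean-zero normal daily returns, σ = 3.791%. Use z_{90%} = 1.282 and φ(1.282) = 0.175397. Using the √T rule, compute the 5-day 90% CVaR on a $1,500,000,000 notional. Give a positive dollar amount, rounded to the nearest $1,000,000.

$223,000,000

σ_{5d} = 3.791% × √5 = 8.477%.
ES multiplier = φ(z)/(1−α) = 0.175397/0.1 = 1.754.
ES = 8.477% × 1.754 = 14.869%; on $1,500,000,000: $223,035,000.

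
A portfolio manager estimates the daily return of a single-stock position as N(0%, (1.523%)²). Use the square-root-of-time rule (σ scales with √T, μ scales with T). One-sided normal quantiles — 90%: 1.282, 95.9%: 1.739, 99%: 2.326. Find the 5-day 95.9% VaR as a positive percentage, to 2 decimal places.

5.92%

σ_{5d} = 1.523% × √5 = 3.406%.
VaR = 1.739 × 3.406% = 5.923%.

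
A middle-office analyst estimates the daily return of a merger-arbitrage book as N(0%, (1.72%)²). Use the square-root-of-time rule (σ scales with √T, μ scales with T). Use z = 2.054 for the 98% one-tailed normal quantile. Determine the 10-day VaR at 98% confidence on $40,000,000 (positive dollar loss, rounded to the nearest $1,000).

$4,469,000

σ_{10d} = 1.72% × √10 = 5.439%.
VaR = 2.054 × 5.439% = 11.172%.
On $40,000,000: 0.11172 × $40,000,000 = $4,468,800.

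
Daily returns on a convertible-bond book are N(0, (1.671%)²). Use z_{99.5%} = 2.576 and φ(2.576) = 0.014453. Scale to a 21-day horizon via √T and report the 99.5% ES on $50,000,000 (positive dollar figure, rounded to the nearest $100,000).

$11,100,000

σ_{21d} = 1.671% × √21 = 7.657%.
ES multiplier = φ(z)/(1−α) = 0.014453/0.005 = 2.891.
ES = 7.657% × 2.891 = 22.136%; on $50,000,000: $11,068,000.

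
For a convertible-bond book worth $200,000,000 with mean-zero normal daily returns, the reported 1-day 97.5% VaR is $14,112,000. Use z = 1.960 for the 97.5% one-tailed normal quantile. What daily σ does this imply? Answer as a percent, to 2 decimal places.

VaR as a fraction: $14,112,000 / $200,000,000 = 7.056%.
σ = VaR / z = 7.056% / 1.960 = 3.600%.

3.60%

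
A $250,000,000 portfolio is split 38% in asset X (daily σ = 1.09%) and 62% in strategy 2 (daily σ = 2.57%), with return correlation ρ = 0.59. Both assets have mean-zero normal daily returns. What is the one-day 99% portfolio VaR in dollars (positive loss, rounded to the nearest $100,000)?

σ_p² = 0.38²·1.09² + 0.62²·2.57² + 2·0.59·0.38·0.62·1.09·2.57 = 3.4893 (%²).
σ_p = √3.4893 = 1.868%.
At 99%, z = 2.326.
VaR = 2.326 × 1.868% = 4.345%; on $250,000,000 that is $10,862,500.

$10,900,000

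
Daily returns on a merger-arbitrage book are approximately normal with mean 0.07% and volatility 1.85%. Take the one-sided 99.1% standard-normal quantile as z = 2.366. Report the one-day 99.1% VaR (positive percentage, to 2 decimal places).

VaR = −μ + z·σ = −(0.07%) + 2.366 × 1.85% = 4.307%.

4.31%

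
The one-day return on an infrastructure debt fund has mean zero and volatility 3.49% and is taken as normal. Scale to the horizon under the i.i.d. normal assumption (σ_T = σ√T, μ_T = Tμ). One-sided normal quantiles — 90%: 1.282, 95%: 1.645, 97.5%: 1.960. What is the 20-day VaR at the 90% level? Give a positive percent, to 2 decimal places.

20.01%

σ_{20d} = 3.49% × √20 = 15.608%.
VaR = 1.282 × 15.608% = 20.009%.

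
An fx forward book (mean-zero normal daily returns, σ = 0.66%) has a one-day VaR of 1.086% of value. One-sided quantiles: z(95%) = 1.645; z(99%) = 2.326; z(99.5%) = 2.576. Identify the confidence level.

95%

Implied z = VaR/σ = 1.086 / 0.66 = 1.645.
This matches z(95%) = 1.645.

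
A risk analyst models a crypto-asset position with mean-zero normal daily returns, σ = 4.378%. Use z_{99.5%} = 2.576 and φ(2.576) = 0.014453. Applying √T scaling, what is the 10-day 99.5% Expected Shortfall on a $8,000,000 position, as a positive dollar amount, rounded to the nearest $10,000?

$3,200,000

σ_{10d} = 4.378% × √10 = 13.844%.
ES multiplier = φ(z)/(1−α) = 0.014453/0.005 = 2.891.
ES = 13.844% × 2.891 = 40.023%; on $8,000,000: $3,201,840.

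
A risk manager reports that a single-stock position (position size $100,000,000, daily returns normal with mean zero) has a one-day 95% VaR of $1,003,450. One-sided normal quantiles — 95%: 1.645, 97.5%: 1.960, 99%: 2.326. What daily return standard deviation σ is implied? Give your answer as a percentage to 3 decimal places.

0.610%

VaR as a fraction: $1,003,450 / $100,000,000 = 1.003%.
σ = VaR / z = 1.003% / 1.645 = 0.610%.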